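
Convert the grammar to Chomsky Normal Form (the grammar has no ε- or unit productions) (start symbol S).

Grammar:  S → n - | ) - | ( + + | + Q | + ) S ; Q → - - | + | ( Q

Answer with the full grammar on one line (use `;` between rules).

S → X1 X2 | X3 X2 | X4 Y1 | X5 Q | X5 Y2; Q → X2 X2 | + | X4 Q; X1 → n; X2 → -; X3 → ); X4 → (; X5 → +; Y1 → X5 X5; Y2 → X3 S

Introduce a nonterminal for each terminal appearing in a rule of length ≥ 2: X1 → n, X2 → -, X3 → ), X4 → (, X5 → +.
Binarize each right-hand side of length ≥ 3 by chaining fresh nonterminals (Y1, Y2, …): affected rules were S → X4 X5 X5; S → X5 X3 S.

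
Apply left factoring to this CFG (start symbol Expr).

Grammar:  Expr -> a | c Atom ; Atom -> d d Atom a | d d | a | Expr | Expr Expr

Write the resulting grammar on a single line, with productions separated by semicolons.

Expr -> a | c Atom; Atom -> a | d d Atom1 | Expr Atom2; Atom1 -> Atom a | ε; Atom2 -> ε | Expr

Atom has alternatives sharing prefix 'd d': factor to Atom → d d Atom1 with Atom1 → Atom a | ε.
Atom has alternatives sharing prefix 'Expr': factor to Atom → Expr Atom2 with Atom2 → ε | Expr.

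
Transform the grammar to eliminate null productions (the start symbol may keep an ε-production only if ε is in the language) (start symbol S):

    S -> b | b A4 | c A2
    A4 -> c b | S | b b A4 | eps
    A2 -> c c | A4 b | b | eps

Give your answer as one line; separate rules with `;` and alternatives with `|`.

S -> b | b A4 | c A2 | c; A4 -> c b | S | b b A4 | b b; A2 -> c c | A4 b | b

Nullable set = {A2, A4}.
ε ∉ L(G), so no ε-production is kept.
Expand every rule over subsets of its nullable positions: S → c A2 gives c A2 | c. A4 → b b A4 gives b b A4 | b b. A2 → A4 b gives A4 b | b.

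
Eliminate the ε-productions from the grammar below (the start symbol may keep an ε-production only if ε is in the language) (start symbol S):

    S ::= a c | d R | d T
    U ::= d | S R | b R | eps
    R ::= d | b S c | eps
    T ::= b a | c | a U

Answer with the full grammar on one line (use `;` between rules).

The nullable symbols are {R, U}.
ε ∉ L(G), so no ε-production is kept.
Expand every rule over subsets of its nullable positions: S → d R gives d R | d. U → S R gives S R | S. U → b R gives b R | b. T → a U gives a U | a.

S ::= a c | d R | d | d T; U ::= d | S R | S | b R | b; R ::= d | b S c; T ::= b a | c | a U | a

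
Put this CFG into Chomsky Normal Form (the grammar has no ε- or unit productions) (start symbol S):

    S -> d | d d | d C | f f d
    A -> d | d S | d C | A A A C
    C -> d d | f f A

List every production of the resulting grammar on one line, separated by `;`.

S -> d | X1 X1 | X1 C | X2 Y1; A -> d | X1 S | X1 C | A Y2; C -> X1 X1 | X2 Y4; X1 -> d; X2 -> f; Y1 -> X2 X1; Y2 -> A Y3; Y3 -> A C; Y4 -> X2 A

Introduce a nonterminal for each terminal appearing in a rule of length ≥ 2: X1 → d, X2 → f.
Binarize each right-hand side of length ≥ 3 by chaining fresh nonterminals (Y1, Y2, …): affected rules were S → X2 X2 X1; A → A A A C; C → X2 X2 A.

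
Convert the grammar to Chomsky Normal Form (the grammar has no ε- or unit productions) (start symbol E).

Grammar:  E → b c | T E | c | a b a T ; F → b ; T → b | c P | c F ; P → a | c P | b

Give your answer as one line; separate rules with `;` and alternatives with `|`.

E → X1 X2 | T E | c | X3 Y1; F → b; T → b | X2 P | X2 F; P → a | X2 P | b; X1 → b; X2 → c; X3 → a; Y1 → X1 Y2; Y2 → X3 T

Introduce a nonterminal for each terminal appearing in a rule of length ≥ 2: X1 → b, X2 → c, X3 → a.
Binarize each right-hand side of length ≥ 3 by chaining fresh nonterminals (Y1, Y2, …): affected rules were E → X3 X1 X3 T.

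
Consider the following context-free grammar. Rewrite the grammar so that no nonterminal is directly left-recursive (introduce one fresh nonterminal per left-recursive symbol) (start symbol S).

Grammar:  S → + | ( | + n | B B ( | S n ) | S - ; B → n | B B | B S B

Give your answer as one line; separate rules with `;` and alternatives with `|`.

Left recursion appears on S, B.
For S: α = {n ), -}, β = {+, (, + n, B B (}. Rewrite as S → β S' and S' → α S' | ε.
For B: α = {B, S B}, β = {n}. Rewrite as B → β B' and B' → α B' | ε.

S → + S' | ( S' | + n S' | B B ( S'; B → n B'; S' → n ) S' | - S' | ε; B' → B B' | S B B' | ε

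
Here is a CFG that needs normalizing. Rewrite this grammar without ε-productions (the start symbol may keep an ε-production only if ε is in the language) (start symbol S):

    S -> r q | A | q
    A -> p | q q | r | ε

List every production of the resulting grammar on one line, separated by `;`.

Nullable nonterminals: {A, S}.
ε ∈ L(G) since S is nullable, so keep S → ε.

S -> r q | A | q | ε; A -> p | q q | r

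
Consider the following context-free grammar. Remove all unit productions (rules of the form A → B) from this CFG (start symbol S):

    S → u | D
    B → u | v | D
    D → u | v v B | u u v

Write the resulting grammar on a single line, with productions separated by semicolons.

Unit pairs: B ⇒* {D}; S ⇒* {D}.
For every A with A ⇒* B via unit rules, add B's non-unit alternatives to A; then delete every rule of the form X → Y.

S → u | v v B | u u v; B → u | v | v v B | u u v; D → u | v v B | u u v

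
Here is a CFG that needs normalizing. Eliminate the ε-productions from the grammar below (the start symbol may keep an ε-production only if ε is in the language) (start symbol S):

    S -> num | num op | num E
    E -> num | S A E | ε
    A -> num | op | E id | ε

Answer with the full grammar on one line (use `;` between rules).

S -> num | num op | num E; E -> num | S A E | S A | S E | S; A -> num | op | E id | id

Nullable nonterminals: {A, E}.
ε ∉ L(G), so no ε-production is kept.
Add the nullable-subset variants: E → S A E gives S A E | S A | S E | S. A → E id gives E id | id.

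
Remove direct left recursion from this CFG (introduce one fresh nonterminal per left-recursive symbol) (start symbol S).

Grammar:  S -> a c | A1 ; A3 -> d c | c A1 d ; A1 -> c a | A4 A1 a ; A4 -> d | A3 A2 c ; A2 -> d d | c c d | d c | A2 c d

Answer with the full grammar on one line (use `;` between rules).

S -> a c | A1; A3 -> d c | c A1 d; A1 -> c a | A4 A1 a; A4 -> d | A3 A2 c; A2 -> d d A2' | c c d A2' | d c A2'; A2' -> c d A2' | ε

Left recursion appears on A2.
For A2: α = {c d}, β = {d d, c c d, d c}. Rewrite as A2 → β A2' and A2' → α A2' | ε.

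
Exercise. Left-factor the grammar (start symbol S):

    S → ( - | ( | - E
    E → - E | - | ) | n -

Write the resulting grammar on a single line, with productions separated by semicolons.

S → - E | ( S'; E → ) | n - | - E'; S' → - | eps; E' → E | eps

S has alternatives sharing prefix '(': factor to S → ( S' with S' → - | ε.
E has alternatives sharing prefix '-': factor to E → - E' with E' → E | ε.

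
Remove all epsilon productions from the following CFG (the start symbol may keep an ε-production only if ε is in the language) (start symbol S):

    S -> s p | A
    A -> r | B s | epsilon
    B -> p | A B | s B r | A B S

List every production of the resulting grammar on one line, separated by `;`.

Nullable set = {A, S}.
ε ∈ L(G) since S is nullable, so keep S → ε.
Add the nullable-subset variants: B → A B S gives A B S | B S.

S -> s p | A | ε; A -> r | B s; B -> p | A B | s B r | A B S | B S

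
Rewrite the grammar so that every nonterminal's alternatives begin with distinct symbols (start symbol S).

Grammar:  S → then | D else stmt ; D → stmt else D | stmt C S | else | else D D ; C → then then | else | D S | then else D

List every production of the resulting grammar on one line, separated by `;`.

S → then | D else stmt; D → stmt D' | else D''; C → else | D S | then C'; D' → else D | C S; D'' → ε | D D; C' → then | else D

D has alternatives sharing prefix 'stmt': factor to D → stmt D' with D' → else D | C S.
D has alternatives sharing prefix 'else': factor to D → else D'' with D'' → ε | D D.
C has alternatives sharing prefix 'then': factor to C → then C' with C' → then | else D.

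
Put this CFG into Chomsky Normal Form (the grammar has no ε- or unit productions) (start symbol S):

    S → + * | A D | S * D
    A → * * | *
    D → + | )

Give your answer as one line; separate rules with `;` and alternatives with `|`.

Introduce a nonterminal for each terminal appearing in a rule of length ≥ 2: X1 → +, X2 → *.
Binarize each right-hand side of length ≥ 3 by chaining fresh nonterminals (Y1, Y2, …): affected rules were S → S X2 D.

S → X1 X2 | A D | S Y1; A → X2 X2 | *; D → + | ); X1 → +; X2 → *; Y1 → X2 D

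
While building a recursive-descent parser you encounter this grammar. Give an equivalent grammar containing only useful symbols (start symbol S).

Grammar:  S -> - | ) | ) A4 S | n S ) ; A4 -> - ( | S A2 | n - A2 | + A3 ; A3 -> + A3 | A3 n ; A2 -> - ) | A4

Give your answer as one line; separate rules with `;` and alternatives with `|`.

Generating nonterminals: {A2, A4, S}.
Reachable from S after that: {A2, A4, S}.
Removed useless symbols: {A3} and every production mentioning them.

S -> - | ) | ) A4 S | n S ); A4 -> - ( | S A2 | n - A2; A2 -> - ) | A4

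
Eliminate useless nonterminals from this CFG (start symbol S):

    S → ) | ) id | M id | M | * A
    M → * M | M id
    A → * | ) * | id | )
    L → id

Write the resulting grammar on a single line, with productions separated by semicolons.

S → ) | ) id | * A; A → * | ) * | id | )

Generating nonterminals: {A, L, S}.
Reachable from S after that: {A, S}.
Removed useless symbols: {L, M} and every production mentioning them.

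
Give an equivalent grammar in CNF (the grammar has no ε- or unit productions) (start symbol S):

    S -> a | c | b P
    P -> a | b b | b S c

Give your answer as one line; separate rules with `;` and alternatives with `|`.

S -> a | c | X1 P; P -> a | X1 X1 | X1 Y1; X1 -> b; X2 -> c; Y1 -> S X2

Introduce a nonterminal for each terminal appearing in a rule of length ≥ 2: X1 → b, X2 → c.
Binarize each right-hand side of length ≥ 3 by chaining fresh nonterminals (Y1, Y2, …): affected rules were P → X1 S X2.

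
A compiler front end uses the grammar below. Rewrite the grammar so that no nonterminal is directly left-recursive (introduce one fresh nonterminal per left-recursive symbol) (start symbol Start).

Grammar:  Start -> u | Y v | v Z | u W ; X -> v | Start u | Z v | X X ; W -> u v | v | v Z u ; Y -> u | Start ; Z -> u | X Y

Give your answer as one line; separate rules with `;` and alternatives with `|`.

Directly left-recursive nonterminal: X.
For X: α = {X}, β = {v, Start u, Z v}. Rewrite as X → β X1 and X1 → α X1 | ε.

Start -> u | Y v | v Z | u W; X -> v X1 | Start u X1 | Z v X1; W -> u v | v | v Z u; Y -> u | Start; Z -> u | X Y; X1 -> X X1 | epsilon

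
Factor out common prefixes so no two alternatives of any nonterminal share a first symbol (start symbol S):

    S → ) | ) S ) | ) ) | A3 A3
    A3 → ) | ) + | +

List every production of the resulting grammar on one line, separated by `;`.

S has alternatives sharing prefix ')': factor to S → ) S' with S' → ε | S ) | ).
A3 has alternatives sharing prefix ')': factor to A3 → ) A3' with A3' → ε | +.

S → A3 A3 | ) S'; A3 → + | ) A3'; S' → ε | S ) | ); A3' → ε | +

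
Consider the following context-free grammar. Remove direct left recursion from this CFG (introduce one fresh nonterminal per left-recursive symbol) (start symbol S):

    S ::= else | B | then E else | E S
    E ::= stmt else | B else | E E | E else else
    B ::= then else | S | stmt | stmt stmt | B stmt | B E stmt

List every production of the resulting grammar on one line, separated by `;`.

S ::= else | B | then E else | E S; E ::= stmt else E' | B else E'; B ::= then else B' | S B' | stmt B' | stmt stmt B'; E' ::= E E' | else else E' | ε; B' ::= stmt B' | E stmt B' | ε

E, B are directly left-recursive.
For E: α = {E, else else}, β = {stmt else, B else}. Rewrite as E → β E' and E' → α E' | ε.
For B: α = {stmt, E stmt}, β = {then else, S, stmt, stmt stmt}. Rewrite as B → β B' and B' → α B' | ε.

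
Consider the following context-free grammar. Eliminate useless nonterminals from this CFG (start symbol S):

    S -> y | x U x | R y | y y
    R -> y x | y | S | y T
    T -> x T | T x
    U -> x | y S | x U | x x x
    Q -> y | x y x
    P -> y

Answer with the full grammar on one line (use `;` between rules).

S -> y | x U x | R y | y y; R -> y x | y | S; U -> x | y S | x U | x x x

Generating nonterminals: {P, Q, R, S, U}.
Reachable from S after that: {R, S, U}.
Removed useless symbols: {P, Q, T} and every production mentioning them.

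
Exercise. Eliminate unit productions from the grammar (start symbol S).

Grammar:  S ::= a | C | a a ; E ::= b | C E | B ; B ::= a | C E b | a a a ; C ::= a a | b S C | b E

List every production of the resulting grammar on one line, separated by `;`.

Unit pairs: E ⇒* {B}; S ⇒* {C}.
Replace each nonterminal's rules with the union of the non-unit rules of every nonterminal it unit-derives.

S ::= a a | b S C | b E | a; E ::= a | C E b | a a a | b | C E; B ::= a | C E b | a a a; C ::= a a | b S C | b E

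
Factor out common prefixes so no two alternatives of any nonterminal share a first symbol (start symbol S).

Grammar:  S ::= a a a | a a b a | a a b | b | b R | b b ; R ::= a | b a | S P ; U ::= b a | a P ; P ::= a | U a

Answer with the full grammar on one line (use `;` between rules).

S has alternatives sharing prefix 'a a': factor to S → a a S' with S' → a | b a | b.
S has alternatives sharing prefix 'b': factor to S → b S'' with S'' → ε | R | b.
S' has alternatives sharing prefix 'b': factor to S' → b S''' with S''' → a | ε.

S ::= a a S' | b S''; R ::= a | b a | S P; U ::= b a | a P; P ::= a | U a; S' ::= a | b S'''; S'' ::= ε | R | b; S''' ::= a | ε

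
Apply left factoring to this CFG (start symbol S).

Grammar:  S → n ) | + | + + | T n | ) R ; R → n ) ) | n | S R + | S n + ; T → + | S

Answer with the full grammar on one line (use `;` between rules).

S has alternatives sharing prefix '+': factor to S → + S' with S' → ε | +.
R has alternatives sharing prefix 'n': factor to R → n R' with R' → ) ) | ε.
R has alternatives sharing prefix 'S': factor to R → S R'' with R'' → R + | n +.

S → n ) | T n | ) R | + S'; R → n R' | S R''; T → + | S; S' → ε | +; R' → ) ) | ε; R'' → R + | n +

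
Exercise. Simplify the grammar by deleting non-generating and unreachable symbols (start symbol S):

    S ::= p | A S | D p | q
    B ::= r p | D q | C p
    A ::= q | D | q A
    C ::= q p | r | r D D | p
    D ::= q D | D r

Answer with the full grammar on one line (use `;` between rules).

Generating nonterminals: {A, B, C, S}.
Reachable from S after that: {A, S}.
Removed useless symbols: {B, C, D} and every production mentioning them.

S ::= p | A S | q; A ::= q | q A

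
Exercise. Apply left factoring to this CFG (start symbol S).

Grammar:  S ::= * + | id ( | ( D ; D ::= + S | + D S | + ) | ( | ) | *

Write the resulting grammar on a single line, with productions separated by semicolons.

D has alternatives sharing prefix '+': factor to D → + D' with D' → S | D S | ).

S ::= * + | id ( | ( D; D ::= ( | ) | * | + D'; D' ::= S | D S | )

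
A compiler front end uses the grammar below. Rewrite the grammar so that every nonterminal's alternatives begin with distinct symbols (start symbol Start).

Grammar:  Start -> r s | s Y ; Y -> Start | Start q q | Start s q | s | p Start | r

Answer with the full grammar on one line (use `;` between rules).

Start -> r s | s Y; Y -> s | p Start | r | Start Y1; Y1 -> ε | q q | s q

Y has alternatives sharing prefix 'Start': factor to Y → Start Y1 with Y1 → ε | q q | s q.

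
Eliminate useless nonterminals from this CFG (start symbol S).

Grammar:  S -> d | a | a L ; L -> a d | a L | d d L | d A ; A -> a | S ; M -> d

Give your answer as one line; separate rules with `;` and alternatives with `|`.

S -> d | a | a L; L -> a d | a L | d d L | d A; A -> a | S

Generating nonterminals: {A, L, M, S}.
Reachable from S after that: {A, L, S}.
Removed useless symbols: {M} and every production mentioning them.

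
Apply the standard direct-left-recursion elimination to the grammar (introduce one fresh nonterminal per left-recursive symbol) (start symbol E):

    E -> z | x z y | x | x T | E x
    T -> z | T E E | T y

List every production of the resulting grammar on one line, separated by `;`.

E -> z E' | x z y E' | x E' | x T E'; T -> z T'; E' -> x E' | epsilon; T' -> E E T' | y T' | epsilon

E, T are directly left-recursive.
For E: α = {x}, β = {z, x z y, x, x T}. Rewrite as E → β E' and E' → α E' | ε.
For T: α = {E E, y}, β = {z}. Rewrite as T → β T' and T' → α T' | ε.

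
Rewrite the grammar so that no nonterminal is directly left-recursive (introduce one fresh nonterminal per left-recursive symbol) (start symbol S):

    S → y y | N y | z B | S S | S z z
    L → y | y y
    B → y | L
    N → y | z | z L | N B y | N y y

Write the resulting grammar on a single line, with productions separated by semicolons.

Directly left-recursive nonterminals: S, N.
For S: α = {S, z z}, β = {y y, N y, z B}. Rewrite as S → β S' and S' → α S' | ε.
For N: α = {B y, y y}, β = {y, z, z L}. Rewrite as N → β N' and N' → α N' | ε.

S → y y S' | N y S' | z B S'; L → y | y y; B → y | L; N → y N' | z N' | z L N'; S' → S S' | z z S' | ε; N' → B y N' | y y N' | ε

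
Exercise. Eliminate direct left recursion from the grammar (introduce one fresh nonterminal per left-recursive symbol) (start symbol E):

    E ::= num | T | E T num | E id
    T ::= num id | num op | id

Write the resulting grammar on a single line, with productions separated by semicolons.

Directly left-recursive nonterminal: E.
For E: α = {T num, id}, β = {num, T}. Rewrite as E → β E' and E' → α E' | ε.

E ::= num E' | T E'; T ::= num id | num op | id; E' ::= T num E' | id E' | ε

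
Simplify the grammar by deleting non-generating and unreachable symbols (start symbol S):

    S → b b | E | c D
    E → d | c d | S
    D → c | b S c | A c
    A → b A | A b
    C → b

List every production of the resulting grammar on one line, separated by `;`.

S → b b | E | c D; E → d | c d | S; D → c | b S c

Generating nonterminals: {C, D, E, S}.
Reachable from S after that: {D, E, S}.
Removed useless symbols: {A, C} and every production mentioning them.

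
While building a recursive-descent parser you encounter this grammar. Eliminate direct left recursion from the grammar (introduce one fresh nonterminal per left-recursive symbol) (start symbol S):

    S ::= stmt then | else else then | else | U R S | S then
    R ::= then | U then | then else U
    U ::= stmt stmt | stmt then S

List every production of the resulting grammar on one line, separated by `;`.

S ::= stmt then S' | else else then S' | else S' | U R S S'; R ::= then | U then | then else U; U ::= stmt stmt | stmt then S; S' ::= then S' | ε

Left recursion appears on S.
For S: α = {then}, β = {stmt then, else else then, else, U R S}. Rewrite as S → β S' and S' → α S' | ε.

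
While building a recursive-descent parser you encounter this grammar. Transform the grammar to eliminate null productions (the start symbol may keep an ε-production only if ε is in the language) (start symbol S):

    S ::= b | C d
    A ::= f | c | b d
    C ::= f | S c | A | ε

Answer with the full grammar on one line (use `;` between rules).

S ::= b | C d | d; A ::= f | c | b d; C ::= f | S c | A

Nullable nonterminals: {C}.
ε ∉ L(G), so no ε-production is kept.
Add the nullable-subset variants: S → C d gives C d | d.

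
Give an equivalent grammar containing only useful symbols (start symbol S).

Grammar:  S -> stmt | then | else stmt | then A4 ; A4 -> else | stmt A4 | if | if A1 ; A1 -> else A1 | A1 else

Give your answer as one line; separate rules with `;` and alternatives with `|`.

S -> stmt | then | else stmt | then A4; A4 -> else | stmt A4 | if

Generating nonterminals: {A4, S}.
Reachable from S after that: {A4, S}.
Removed useless symbols: {A1} and every production mentioning them.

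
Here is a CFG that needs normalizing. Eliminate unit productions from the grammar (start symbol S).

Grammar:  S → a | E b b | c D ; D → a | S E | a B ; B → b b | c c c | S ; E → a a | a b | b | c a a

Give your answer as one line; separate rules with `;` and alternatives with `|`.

S → a | E b b | c D; D → a | S E | a B; B → b b | c c c | a | E b b | c D; E → a a | a b | b | c a a

Unit pairs: B ⇒* {S}.
For every A with A ⇒* B via unit rules, add B's non-unit alternatives to A; then delete every rule of the form X → Y.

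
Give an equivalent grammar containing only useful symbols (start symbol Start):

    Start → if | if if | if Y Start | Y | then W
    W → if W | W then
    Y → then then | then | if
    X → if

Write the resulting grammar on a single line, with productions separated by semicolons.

Start → if | if if | if Y Start | Y; Y → then then | then | if

Generating nonterminals: {Start, X, Y}.
Reachable from Start after that: {Start, Y}.
Removed useless symbols: {W, X} and every production mentioning them.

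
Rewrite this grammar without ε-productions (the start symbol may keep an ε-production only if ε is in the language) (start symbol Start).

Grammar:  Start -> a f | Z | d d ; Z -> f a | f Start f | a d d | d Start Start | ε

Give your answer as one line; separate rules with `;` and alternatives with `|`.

The nullable symbols are {Start, Z}.
ε ∈ L(G) since Start is nullable, so keep Start → ε.
Expand every rule over subsets of its nullable positions: Z → f Start f gives f Start f | f f. Z → d Start Start gives d Start Start | d Start | d.

Start -> a f | Z | d d | ε; Z -> f a | f Start f | f f | a d d | d Start Start | d Start | d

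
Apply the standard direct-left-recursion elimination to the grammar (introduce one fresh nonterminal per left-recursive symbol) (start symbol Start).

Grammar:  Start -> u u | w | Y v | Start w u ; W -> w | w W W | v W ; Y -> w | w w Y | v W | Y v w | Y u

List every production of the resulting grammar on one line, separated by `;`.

Start, Y are directly left-recursive.
For Start: α = {w u}, β = {u u, w, Y v}. Rewrite as Start → β Start1 and Start1 → α Start1 | ε.
For Y: α = {v w, u}, β = {w, w w Y, v W}. Rewrite as Y → β Y1 and Y1 → α Y1 | ε.

Start -> u u Start1 | w Start1 | Y v Start1; W -> w | w W W | v W; Y -> w Y1 | w w Y Y1 | v W Y1; Start1 -> w u Start1 | epsilon; Y1 -> v w Y1 | u Y1 | epsilon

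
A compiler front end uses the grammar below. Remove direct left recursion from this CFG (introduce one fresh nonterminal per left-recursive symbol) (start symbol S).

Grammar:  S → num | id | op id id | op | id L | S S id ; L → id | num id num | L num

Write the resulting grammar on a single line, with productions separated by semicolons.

S → num S' | id S' | op id id S' | op S' | id L S'; L → id L' | num id num L'; S' → S id S' | ε; L' → num L' | ε

Directly left-recursive nonterminals: S, L.
For S: α = {S id}, β = {num, id, op id id, op, id L}. Rewrite as S → β S' and S' → α S' | ε.
For L: α = {num}, β = {id, num id num}. Rewrite as L → β L' and L' → α L' | ε.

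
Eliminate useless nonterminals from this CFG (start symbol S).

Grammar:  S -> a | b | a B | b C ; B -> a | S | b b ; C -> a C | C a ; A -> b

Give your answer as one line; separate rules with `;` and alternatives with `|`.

Generating nonterminals: {A, B, S}.
Reachable from S after that: {B, S}.
Removed useless symbols: {A, C} and every production mentioning them.

S -> a | b | a B; B -> a | S | b b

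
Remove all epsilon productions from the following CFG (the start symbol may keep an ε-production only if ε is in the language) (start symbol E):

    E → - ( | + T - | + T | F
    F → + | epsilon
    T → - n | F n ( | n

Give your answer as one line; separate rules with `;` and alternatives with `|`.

E → - ( | + T - | + T | F | epsilon; F → +; T → - n | F n ( | n ( | n

Nullable set = {E, F}.
ε ∈ L(G) since E is nullable, so keep E → ε.
For each production, add variants omitting each subset of nullable occurrences: T → F n ( gives F n ( | n (.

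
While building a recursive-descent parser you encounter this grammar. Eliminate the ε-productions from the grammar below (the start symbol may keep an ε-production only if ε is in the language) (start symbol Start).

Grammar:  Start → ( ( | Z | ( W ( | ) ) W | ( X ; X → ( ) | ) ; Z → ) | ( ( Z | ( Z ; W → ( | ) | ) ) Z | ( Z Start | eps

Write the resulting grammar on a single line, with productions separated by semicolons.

Start → ( ( | Z | ( W ( | ) ) W | ) ) | ( X; X → ( ) | ); Z → ) | ( ( Z | ( Z; W → ( | ) | ) ) Z | ( Z Start

Nullable nonterminals: {W}.
ε ∉ L(G), so no ε-production is kept.
Add the nullable-subset variants: Start → ) ) W gives ) ) W | ) ).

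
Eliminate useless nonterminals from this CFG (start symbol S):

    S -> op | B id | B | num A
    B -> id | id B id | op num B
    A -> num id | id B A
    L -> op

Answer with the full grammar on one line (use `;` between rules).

S -> op | B id | B | num A; B -> id | id B id | op num B; A -> num id | id B A

Generating nonterminals: {A, B, L, S}.
Reachable from S after that: {A, B, S}.
Removed useless symbols: {L} and every production mentioning them.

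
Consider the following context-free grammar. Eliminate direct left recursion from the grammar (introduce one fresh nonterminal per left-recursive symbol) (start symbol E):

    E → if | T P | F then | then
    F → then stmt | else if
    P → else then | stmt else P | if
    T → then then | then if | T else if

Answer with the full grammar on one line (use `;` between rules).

Directly left-recursive nonterminal: T.
For T: α = {else if}, β = {then then, then if}. Rewrite as T → β T' and T' → α T' | ε.

E → if | T P | F then | then; F → then stmt | else if; P → else then | stmt else P | if; T → then then T' | then if T'; T' → else if T' | ε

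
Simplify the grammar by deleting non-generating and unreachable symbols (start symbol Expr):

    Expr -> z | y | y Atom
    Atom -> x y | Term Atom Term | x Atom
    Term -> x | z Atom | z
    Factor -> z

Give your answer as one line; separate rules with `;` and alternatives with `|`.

Expr -> z | y | y Atom; Atom -> x y | Term Atom Term | x Atom; Term -> x | z Atom | z

Generating nonterminals: {Atom, Expr, Factor, Term}.
Reachable from Expr after that: {Atom, Expr, Term}.
Removed useless symbols: {Factor} and every production mentioning them.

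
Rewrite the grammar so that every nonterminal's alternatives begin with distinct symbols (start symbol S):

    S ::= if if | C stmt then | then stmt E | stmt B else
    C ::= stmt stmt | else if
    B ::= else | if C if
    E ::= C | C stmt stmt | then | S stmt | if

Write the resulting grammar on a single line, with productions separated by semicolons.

S ::= if if | C stmt then | then stmt E | stmt B else; C ::= stmt stmt | else if; B ::= else | if C if; E ::= then | S stmt | if | C E'; E' ::= ε | stmt stmt

E has alternatives sharing prefix 'C': factor to E → C E' with E' → ε | stmt stmt.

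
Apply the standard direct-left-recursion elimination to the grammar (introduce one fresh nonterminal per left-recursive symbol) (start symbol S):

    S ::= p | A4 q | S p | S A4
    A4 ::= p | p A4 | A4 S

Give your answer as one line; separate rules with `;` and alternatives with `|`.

S ::= p S' | A4 q S'; A4 ::= p A4' | p A4 A4'; S' ::= p S' | A4 S' | ε; A4' ::= S A4' | ε

S, A4 are directly left-recursive.
For S: α = {p, A4}, β = {p, A4 q}. Rewrite as S → β S' and S' → α S' | ε.
For A4: α = {S}, β = {p, p A4}. Rewrite as A4 → β A4' and A4' → α A4' | ε.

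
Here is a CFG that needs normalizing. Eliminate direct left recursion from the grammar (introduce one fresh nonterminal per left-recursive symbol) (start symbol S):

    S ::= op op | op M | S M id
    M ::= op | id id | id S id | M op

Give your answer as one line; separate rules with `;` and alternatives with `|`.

Directly left-recursive nonterminals: S, M.
For S: α = {M id}, β = {op op, op M}. Rewrite as S → β S' and S' → α S' | ε.
For M: α = {op}, β = {op, id id, id S id}. Rewrite as M → β M' and M' → α M' | ε.

S ::= op op S' | op M S'; M ::= op M' | id id M' | id S id M'; S' ::= M id S' | epsilon; M' ::= op M' | epsilon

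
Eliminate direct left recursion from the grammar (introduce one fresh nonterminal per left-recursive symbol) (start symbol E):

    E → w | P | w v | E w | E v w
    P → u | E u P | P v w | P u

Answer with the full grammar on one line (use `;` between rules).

Directly left-recursive nonterminals: E, P.
For E: α = {w, v w}, β = {w, P, w v}. Rewrite as E → β E' and E' → α E' | ε.
For P: α = {v w, u}, β = {u, E u P}. Rewrite as P → β P' and P' → α P' | ε.

E → w E' | P E' | w v E'; P → u P' | E u P P'; E' → w E' | v w E' | eps; P' → v w P' | u P' | eps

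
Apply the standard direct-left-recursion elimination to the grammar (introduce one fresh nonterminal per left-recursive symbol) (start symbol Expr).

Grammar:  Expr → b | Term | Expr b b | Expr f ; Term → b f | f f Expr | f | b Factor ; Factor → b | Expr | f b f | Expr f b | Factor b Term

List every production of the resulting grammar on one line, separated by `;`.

Expr → b Expr1 | Term Expr1; Term → b f | f f Expr | f | b Factor; Factor → b Factor1 | Expr Factor1 | f b f Factor1 | Expr f b Factor1; Expr1 → b b Expr1 | f Expr1 | epsilon; Factor1 → b Term Factor1 | epsilon

Expr, Factor are directly left-recursive.
For Expr: α = {b b, f}, β = {b, Term}. Rewrite as Expr → β Expr1 and Expr1 → α Expr1 | ε.
For Factor: α = {b Term}, β = {b, Expr, f b f, Expr f b}. Rewrite as Factor → β Factor1 and Factor1 → α Factor1 | ε.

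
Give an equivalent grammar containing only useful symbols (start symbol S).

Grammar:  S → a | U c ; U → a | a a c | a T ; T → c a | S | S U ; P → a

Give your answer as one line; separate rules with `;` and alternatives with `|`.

Generating nonterminals: {P, S, T, U}.
Reachable from S after that: {S, T, U}.
Removed useless symbols: {P} and every production mentioning them.

S → a | U c; U → a | a a c | a T; T → c a | S | S U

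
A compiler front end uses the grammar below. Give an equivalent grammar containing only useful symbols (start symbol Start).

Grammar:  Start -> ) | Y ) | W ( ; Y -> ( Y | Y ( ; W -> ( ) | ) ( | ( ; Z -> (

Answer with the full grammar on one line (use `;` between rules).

Start -> ) | W (; W -> ( ) | ) ( | (

Generating nonterminals: {Start, W, Z}.
Reachable from Start after that: {Start, W}.
Removed useless symbols: {Y, Z} and every production mentioning them.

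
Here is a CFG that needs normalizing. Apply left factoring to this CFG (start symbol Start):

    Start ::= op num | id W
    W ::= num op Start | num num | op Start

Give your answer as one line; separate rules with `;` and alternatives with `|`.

Start ::= op num | id W; W ::= op Start | num W1; W1 ::= op Start | num

W has alternatives sharing prefix 'num': factor to W → num W1 with W1 → op Start | num.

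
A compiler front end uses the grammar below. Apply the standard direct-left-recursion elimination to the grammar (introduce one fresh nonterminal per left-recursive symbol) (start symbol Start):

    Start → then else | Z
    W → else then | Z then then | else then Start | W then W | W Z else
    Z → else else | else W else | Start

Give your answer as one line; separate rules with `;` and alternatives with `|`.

Start → then else | Z; W → else then W1 | Z then then W1 | else then Start W1; Z → else else | else W else | Start; W1 → then W W1 | Z else W1 | ε

Left recursion appears on W.
For W: α = {then W, Z else}, β = {else then, Z then then, else then Start}. Rewrite as W → β W1 and W1 → α W1 | ε.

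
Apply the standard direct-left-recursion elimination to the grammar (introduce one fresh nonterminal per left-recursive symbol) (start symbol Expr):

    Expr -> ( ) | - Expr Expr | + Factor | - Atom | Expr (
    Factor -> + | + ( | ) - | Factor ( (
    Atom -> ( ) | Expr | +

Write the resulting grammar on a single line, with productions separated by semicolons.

Expr -> ( ) Expr1 | - Expr Expr Expr1 | + Factor Expr1 | - Atom Expr1; Factor -> + Factor1 | + ( Factor1 | ) - Factor1; Atom -> ( ) | Expr | +; Expr1 -> ( Expr1 | epsilon; Factor1 -> ( ( Factor1 | epsilon

Left recursion appears on Expr, Factor.
For Expr: α = {(}, β = {( ), - Expr Expr, + Factor, - Atom}. Rewrite as Expr → β Expr1 and Expr1 → α Expr1 | ε.
For Factor: α = {( (}, β = {+, + (, ) -}. Rewrite as Factor → β Factor1 and Factor1 → α Factor1 | ε.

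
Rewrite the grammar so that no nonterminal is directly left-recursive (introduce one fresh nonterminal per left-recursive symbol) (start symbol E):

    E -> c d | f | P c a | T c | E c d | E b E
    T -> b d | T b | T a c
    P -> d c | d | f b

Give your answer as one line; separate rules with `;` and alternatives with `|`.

E, T are directly left-recursive.
For E: α = {c d, b E}, β = {c d, f, P c a, T c}. Rewrite as E → β E' and E' → α E' | ε.
For T: α = {b, a c}, β = {b d}. Rewrite as T → β T' and T' → α T' | ε.

E -> c d E' | f E' | P c a E' | T c E'; T -> b d T'; P -> d c | d | f b; E' -> c d E' | b E E' | ε; T' -> b T' | a c T' | ε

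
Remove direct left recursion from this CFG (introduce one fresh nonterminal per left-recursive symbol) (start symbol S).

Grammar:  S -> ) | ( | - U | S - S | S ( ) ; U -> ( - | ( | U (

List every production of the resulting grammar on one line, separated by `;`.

S, U are directly left-recursive.
For S: α = {- S, ( )}, β = {), (, - U}. Rewrite as S → β S' and S' → α S' | ε.
For U: α = {(}, β = {( -, (}. Rewrite as U → β U' and U' → α U' | ε.

S -> ) S' | ( S' | - U S'; U -> ( - U' | ( U'; S' -> - S S' | ( ) S' | ε; U' -> ( U' | ε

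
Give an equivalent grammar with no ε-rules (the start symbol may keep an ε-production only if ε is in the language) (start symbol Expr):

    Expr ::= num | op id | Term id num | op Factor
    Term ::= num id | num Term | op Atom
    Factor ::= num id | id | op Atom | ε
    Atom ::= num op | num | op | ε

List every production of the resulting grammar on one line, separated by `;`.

Nullable set = {Atom, Factor}.
ε ∉ L(G), so no ε-production is kept.
Add the nullable-subset variants: Expr → op Factor gives op Factor | op. Term → op Atom gives op Atom | op. Factor → op Atom gives op Atom | op.

Expr ::= num | op id | Term id num | op Factor | op; Term ::= num id | num Term | op Atom | op; Factor ::= num id | id | op Atom | op; Atom ::= num op | num | op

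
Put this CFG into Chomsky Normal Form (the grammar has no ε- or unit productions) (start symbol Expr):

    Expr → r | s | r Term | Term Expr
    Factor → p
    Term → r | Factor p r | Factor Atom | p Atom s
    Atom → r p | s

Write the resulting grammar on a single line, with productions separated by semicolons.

Expr → r | s | X1 Term | Term Expr; Factor → p; Term → r | Factor Y1 | Factor Atom | X2 Y2; Atom → X1 X2 | s; X1 → r; X2 → p; X3 → s; Y1 → X2 X1; Y2 → Atom X3

Introduce a nonterminal for each terminal appearing in a rule of length ≥ 2: X1 → r, X2 → p, X3 → s.
Binarize each right-hand side of length ≥ 3 by chaining fresh nonterminals (Y1, Y2, …): affected rules were Term → Factor X2 X1; Term → X2 Atom X3.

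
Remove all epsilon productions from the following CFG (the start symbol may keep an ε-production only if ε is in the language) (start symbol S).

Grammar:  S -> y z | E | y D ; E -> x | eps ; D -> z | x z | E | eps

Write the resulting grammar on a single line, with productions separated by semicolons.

S -> y z | E | y D | y | eps; E -> x; D -> z | x z | E

The nullable symbols are {D, E, S}.
ε ∈ L(G) since S is nullable, so keep S → ε.
For each production, add variants omitting each subset of nullable occurrences: S → y D gives y D | y.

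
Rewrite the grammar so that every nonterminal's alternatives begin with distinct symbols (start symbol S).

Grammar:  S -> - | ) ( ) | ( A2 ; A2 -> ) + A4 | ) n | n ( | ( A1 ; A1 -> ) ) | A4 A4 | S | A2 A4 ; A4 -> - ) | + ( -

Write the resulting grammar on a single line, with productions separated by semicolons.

S -> - | ) ( ) | ( A2; A2 -> n ( | ( A1 | ) A2'; A1 -> ) ) | A4 A4 | S | A2 A4; A4 -> - ) | + ( -; A2' -> + A4 | n

A2 has alternatives sharing prefix ')': factor to A2 → ) A2' with A2' → + A4 | n.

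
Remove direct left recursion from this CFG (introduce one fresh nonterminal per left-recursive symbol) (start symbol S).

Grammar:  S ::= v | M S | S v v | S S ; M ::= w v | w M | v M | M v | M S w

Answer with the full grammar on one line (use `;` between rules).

S ::= v S' | M S S'; M ::= w v M' | w M M' | v M M'; S' ::= v v S' | S S' | ε; M' ::= v M' | S w M' | ε

Directly left-recursive nonterminals: S, M.
For S: α = {v v, S}, β = {v, M S}. Rewrite as S → β S' and S' → α S' | ε.
For M: α = {v, S w}, β = {w v, w M, v M}. Rewrite as M → β M' and M' → α M' | ε.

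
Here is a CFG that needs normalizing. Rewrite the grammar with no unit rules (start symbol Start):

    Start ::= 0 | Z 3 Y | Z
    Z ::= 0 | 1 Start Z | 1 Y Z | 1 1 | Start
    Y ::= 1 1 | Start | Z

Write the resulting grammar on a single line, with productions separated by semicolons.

Unit pairs: Start ⇒* {Z}; Y ⇒* {Start, Z}; Z ⇒* {Start}.
For every A with A ⇒* B via unit rules, add B's non-unit alternatives to A; then delete every rule of the form X → Y.

Start ::= 0 | 1 Start Z | 1 Y Z | 1 1 | Z 3 Y; Z ::= 0 | 1 Start Z | 1 Y Z | 1 1 | Z 3 Y; Y ::= 0 | 1 Start Z | 1 Y Z | 1 1 | Z 3 Y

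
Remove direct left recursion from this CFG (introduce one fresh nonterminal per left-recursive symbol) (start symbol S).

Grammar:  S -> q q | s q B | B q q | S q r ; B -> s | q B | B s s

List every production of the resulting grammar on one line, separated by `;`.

Directly left-recursive nonterminals: S, B.
For S: α = {q r}, β = {q q, s q B, B q q}. Rewrite as S → β S' and S' → α S' | ε.
For B: α = {s s}, β = {s, q B}. Rewrite as B → β B' and B' → α B' | ε.

S -> q q S' | s q B S' | B q q S'; B -> s B' | q B B'; S' -> q r S' | ε; B' -> s s B' | ε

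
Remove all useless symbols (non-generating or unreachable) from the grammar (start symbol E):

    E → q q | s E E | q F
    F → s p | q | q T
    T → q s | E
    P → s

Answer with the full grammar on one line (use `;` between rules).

E → q q | s E E | q F; F → s p | q | q T; T → q s | E

Generating nonterminals: {E, F, P, T}.
Reachable from E after that: {E, F, T}.
Removed useless symbols: {P} and every production mentioning them.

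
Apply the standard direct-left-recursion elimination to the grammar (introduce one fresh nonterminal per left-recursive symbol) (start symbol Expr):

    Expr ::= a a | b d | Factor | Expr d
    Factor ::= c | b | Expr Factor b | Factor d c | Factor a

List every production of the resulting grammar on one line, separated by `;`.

Expr, Factor are directly left-recursive.
For Expr: α = {d}, β = {a a, b d, Factor}. Rewrite as Expr → β Expr1 and Expr1 → α Expr1 | ε.
For Factor: α = {d c, a}, β = {c, b, Expr Factor b}. Rewrite as Factor → β Factor1 and Factor1 → α Factor1 | ε.

Expr ::= a a Expr1 | b d Expr1 | Factor Expr1; Factor ::= c Factor1 | b Factor1 | Expr Factor b Factor1; Expr1 ::= d Expr1 | epsilon; Factor1 ::= d c Factor1 | a Factor1 | epsilon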